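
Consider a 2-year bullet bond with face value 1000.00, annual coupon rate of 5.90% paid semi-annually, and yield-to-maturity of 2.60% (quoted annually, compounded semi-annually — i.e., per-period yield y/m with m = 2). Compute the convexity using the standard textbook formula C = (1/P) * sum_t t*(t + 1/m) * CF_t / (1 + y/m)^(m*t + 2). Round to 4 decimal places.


Answer: Convexity = 4.6083

Derivation:
Coupon per period c = face * coupon_rate / m = 29.500000
Periods per year m = 2; per-period yield y/m = 0.013000
Number of cashflows N = 4
Cashflows (t years, CF_t, discount factor 1/(1+y/m)^(m*t), PV):
  t = 0.5000: CF_t = 29.500000, DF = 0.987167, PV = 29.121422
  t = 1.0000: CF_t = 29.500000, DF = 0.974498, PV = 28.747701
  t = 1.5000: CF_t = 29.500000, DF = 0.961992, PV = 28.378777
  t = 2.0000: CF_t = 1029.500000, DF = 0.949647, PV = 977.661627
Price P = sum_t PV_t = 1063.909527
Convexity numerator sum_t t*(t + 1/m) * CF_t / (1+y/m)^(m*t + 2):
  t = 0.5000: term = 14.189389
  t = 1.0000: term = 42.021881
  t = 1.5000: term = 82.965215
  t = 2.0000: term = 4763.648224
Convexity = (1/P) * sum = 4902.824709 / 1063.909527 = 4.608310


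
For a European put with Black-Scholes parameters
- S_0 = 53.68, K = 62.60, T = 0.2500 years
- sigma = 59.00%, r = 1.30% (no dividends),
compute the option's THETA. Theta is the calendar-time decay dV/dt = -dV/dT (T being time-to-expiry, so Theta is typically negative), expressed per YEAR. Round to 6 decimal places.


d1 = -0.3625840184; d2 = -0.6575840184
phi(d1) = 0.3735616909; exp(-qT) = 1.0000000000; exp(-rT) = 0.9967552755
Theta = -S*exp(-qT)*phi(d1)*sigma/(2*sqrt(T)) + r*K*exp(-rT)*N(-d2) - q*S*exp(-qT)*N(-d1)
N(-d1) = 0.6415421748; N(-d2) = 0.7445972667; sqrt(T) = 0.5000000000
Term 1 = -53.6800 * 1.0000000000 * 0.3735616909 * 0.5900 / (2 * 0.5000000000) = -11.8311470248
Term 2 = 0.0130 * 62.6000 * 0.9967552755 * 0.7445972667 = 0.6039871043
Term 3 = 0 (no dividend yield, q = 0)
Theta = -11.8311470248 + (0.6039871043) + (0.0000000000) = -11.227160

Answer: Theta = -11.227160


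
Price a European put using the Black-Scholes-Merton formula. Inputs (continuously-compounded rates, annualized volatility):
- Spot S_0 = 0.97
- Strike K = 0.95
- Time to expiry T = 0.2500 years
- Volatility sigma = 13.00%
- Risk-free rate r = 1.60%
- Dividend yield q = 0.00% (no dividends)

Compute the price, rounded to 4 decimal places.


Answer: Price = 0.0147

Derivation:
d1 = (ln(S/K) + (r - q + 0.5*sigma^2) * T) / (sigma * sqrt(T)) = 0.41456288
d2 = d1 - sigma * sqrt(T) = 0.34956288
exp(-rT) = 0.99600799; exp(-qT) = 1.00000000
P = K * exp(-rT) * N(-d2) - S_0 * exp(-qT) * N(-d1)
N(-d1) = 0.33923097; N(-d2) = 0.36333339
P = 0.9500 * 0.99600799 * 0.36333339 - 0.9700 * 1.00000000 * 0.33923097 = 0.0147


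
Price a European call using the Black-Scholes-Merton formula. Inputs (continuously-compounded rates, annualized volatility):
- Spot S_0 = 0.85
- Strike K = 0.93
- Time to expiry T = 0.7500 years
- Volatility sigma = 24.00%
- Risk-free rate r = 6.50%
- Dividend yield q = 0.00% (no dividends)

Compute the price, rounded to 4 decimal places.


d1 = (ln(S/K) + (r - q + 0.5*sigma^2) * T) / (sigma * sqrt(T)) = -0.09429206
d2 = d1 - sigma * sqrt(T) = -0.30213816
exp(-rT) = 0.95241920; exp(-qT) = 1.00000000
C = S_0 * exp(-qT) * N(d1) - K * exp(-rT) * N(d2)
N(d1) = 0.46243858; N(d2) = 0.38127337
C = 0.8500 * 1.00000000 * 0.46243858 - 0.9300 * 0.95241920 * 0.38127337 = 0.0554

Answer: Price = 0.0554


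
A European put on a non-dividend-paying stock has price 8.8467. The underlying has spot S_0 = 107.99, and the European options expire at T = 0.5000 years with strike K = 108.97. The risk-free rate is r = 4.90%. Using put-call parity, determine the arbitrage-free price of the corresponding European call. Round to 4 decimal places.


Put-call parity: C - P = S_0 * exp(-qT) - K * exp(-rT).
S_0 * exp(-qT) = 107.9900 * 1.00000000 = 107.99000000
K * exp(-rT) = 108.9700 * 0.97579769 = 106.33267416
C = P + S*exp(-qT) - K*exp(-rT)
C = 8.8467 + 107.99000000 - 106.33267416 = 10.5040

Answer: Call price = 10.5040


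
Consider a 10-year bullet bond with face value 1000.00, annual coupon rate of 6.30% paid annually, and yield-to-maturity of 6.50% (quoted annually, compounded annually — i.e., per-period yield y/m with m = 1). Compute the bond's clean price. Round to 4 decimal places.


Coupon per period c = face * coupon_rate / m = 63.000000
Periods per year m = 1; per-period yield y/m = 0.065000
Number of cashflows N = 10
Cashflows (t years, CF_t, discount factor 1/(1+y/m)^(m*t), PV):
  t = 1.0000: CF_t = 63.000000, DF = 0.938967, PV = 59.154930
  t = 2.0000: CF_t = 63.000000, DF = 0.881659, PV = 55.544535
  t = 3.0000: CF_t = 63.000000, DF = 0.827849, PV = 52.154493
  t = 4.0000: CF_t = 63.000000, DF = 0.777323, PV = 48.971355
  t = 5.0000: CF_t = 63.000000, DF = 0.729881, PV = 45.982493
  t = 6.0000: CF_t = 63.000000, DF = 0.685334, PV = 43.176049
  t = 7.0000: CF_t = 63.000000, DF = 0.643506, PV = 40.540892
  t = 8.0000: CF_t = 63.000000, DF = 0.604231, PV = 38.066565
  t = 9.0000: CF_t = 63.000000, DF = 0.567353, PV = 35.743253
  t = 10.0000: CF_t = 1063.000000, DF = 0.532726, PV = 566.287776
Price P = sum_t PV_t = 985.622340

Answer: Price = 985.6223


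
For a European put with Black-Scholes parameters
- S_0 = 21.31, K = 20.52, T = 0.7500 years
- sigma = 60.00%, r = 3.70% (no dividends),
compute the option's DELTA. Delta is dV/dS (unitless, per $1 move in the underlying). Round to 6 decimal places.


Answer: Delta = -0.349780

Derivation:
d1 = 0.3859132864; d2 = -0.1337019559
phi(d1) = 0.3703143403; exp(-qT) = 1.0000000000; exp(-rT) = 0.9726314943
N(-d1) = 0.3497804452
Delta = -exp(-qT) * N(-d1) = -1.0000000000 * 0.3497804452 = -0.349780


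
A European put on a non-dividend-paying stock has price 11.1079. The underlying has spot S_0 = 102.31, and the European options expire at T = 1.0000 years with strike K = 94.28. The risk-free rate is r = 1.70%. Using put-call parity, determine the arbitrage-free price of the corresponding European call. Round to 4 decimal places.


Answer: Call price = 20.7271

Derivation:
Put-call parity: C - P = S_0 * exp(-qT) - K * exp(-rT).
S_0 * exp(-qT) = 102.3100 * 1.00000000 = 102.31000000
K * exp(-rT) = 94.2800 * 0.98314368 = 92.69078659
C = P + S*exp(-qT) - K*exp(-rT)
C = 11.1079 + 102.31000000 - 92.69078659 = 20.7271


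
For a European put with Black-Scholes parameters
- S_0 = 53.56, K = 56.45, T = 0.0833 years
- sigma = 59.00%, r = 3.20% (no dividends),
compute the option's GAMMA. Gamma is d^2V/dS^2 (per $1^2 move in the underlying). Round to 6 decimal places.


Answer: Gamma = 0.042807

Derivation:
d1 = -0.2078219343; d2 = -0.3781061966
phi(d1) = 0.3904194865; exp(-qT) = 1.0000000000; exp(-rT) = 0.9973379496
Gamma = exp(-qT) * phi(d1) / (S * sigma * sqrt(T)) = 1.0000000000 * 0.3904194865 / (53.5600 * 0.5900 * 0.2886173938) = 0.042807


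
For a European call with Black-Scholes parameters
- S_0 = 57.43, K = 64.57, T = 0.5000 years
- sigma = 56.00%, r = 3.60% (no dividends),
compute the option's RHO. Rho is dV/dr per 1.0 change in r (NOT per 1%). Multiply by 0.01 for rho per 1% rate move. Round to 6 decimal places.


d1 = -0.0524852326; d2 = -0.4484650300
phi(d1) = 0.3983931756; exp(-qT) = 1.0000000000; exp(-rT) = 0.9821610324
N(d2) = 0.3269088093
Rho = K*T*exp(-rT)*N(d2) = 64.5700 * 0.5000 * 0.9821610324 * 0.3269088093 = 10.365974

Answer: Rho = 10.365974


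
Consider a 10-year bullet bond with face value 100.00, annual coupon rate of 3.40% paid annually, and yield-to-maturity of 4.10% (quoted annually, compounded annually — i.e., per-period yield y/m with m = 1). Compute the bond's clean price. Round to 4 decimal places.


Answer: Price = 94.3505

Derivation:
Coupon per period c = face * coupon_rate / m = 3.400000
Periods per year m = 1; per-period yield y/m = 0.041000
Number of cashflows N = 10
Cashflows (t years, CF_t, discount factor 1/(1+y/m)^(m*t), PV):
  t = 1.0000: CF_t = 3.400000, DF = 0.960615, PV = 3.266090
  t = 2.0000: CF_t = 3.400000, DF = 0.922781, PV = 3.137455
  t = 3.0000: CF_t = 3.400000, DF = 0.886437, PV = 3.013885
  t = 4.0000: CF_t = 3.400000, DF = 0.851524, PV = 2.895183
  t = 5.0000: CF_t = 3.400000, DF = 0.817987, PV = 2.781155
  t = 6.0000: CF_t = 3.400000, DF = 0.785770, PV = 2.671619
  t = 7.0000: CF_t = 3.400000, DF = 0.754823, PV = 2.566397
  t = 8.0000: CF_t = 3.400000, DF = 0.725094, PV = 2.465319
  t = 9.0000: CF_t = 3.400000, DF = 0.696536, PV = 2.368222
  t = 10.0000: CF_t = 103.400000, DF = 0.669103, PV = 69.185207
Price P = sum_t PV_t = 94.350532


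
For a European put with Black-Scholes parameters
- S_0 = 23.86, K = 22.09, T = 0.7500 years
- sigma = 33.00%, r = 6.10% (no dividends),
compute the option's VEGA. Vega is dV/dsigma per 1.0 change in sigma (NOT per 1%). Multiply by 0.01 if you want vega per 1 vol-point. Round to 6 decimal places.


Answer: Vega = 6.996720

Derivation:
d1 = 0.5726821272; d2 = 0.2868937439
phi(d1) = 0.3386050339; exp(-qT) = 1.0000000000; exp(-rT) = 0.9552807525
Vega = S * exp(-qT) * phi(d1) * sqrt(T) = 23.8600 * 1.0000000000 * 0.3386050339 * 0.8660254038 = 6.996720


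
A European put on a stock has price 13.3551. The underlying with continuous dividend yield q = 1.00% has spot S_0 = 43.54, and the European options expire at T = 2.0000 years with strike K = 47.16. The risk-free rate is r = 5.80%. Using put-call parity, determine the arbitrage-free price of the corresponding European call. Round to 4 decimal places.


Answer: Call price = 14.0381

Derivation:
Put-call parity: C - P = S_0 * exp(-qT) - K * exp(-rT).
S_0 * exp(-qT) = 43.5400 * 0.98019867 = 42.67785024
K * exp(-rT) = 47.1600 * 0.89047522 = 41.99481153
C = P + S*exp(-qT) - K*exp(-rT)
C = 13.3551 + 42.67785024 - 41.99481153 = 14.0381


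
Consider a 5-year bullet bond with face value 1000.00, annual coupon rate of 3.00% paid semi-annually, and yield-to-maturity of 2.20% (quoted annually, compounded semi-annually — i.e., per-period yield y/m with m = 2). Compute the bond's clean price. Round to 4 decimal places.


Coupon per period c = face * coupon_rate / m = 15.000000
Periods per year m = 2; per-period yield y/m = 0.011000
Number of cashflows N = 10
Cashflows (t years, CF_t, discount factor 1/(1+y/m)^(m*t), PV):
  t = 0.5000: CF_t = 15.000000, DF = 0.989120, PV = 14.836795
  t = 1.0000: CF_t = 15.000000, DF = 0.978358, PV = 14.675366
  t = 1.5000: CF_t = 15.000000, DF = 0.967713, PV = 14.515694
  t = 2.0000: CF_t = 15.000000, DF = 0.957184, PV = 14.357758
  t = 2.5000: CF_t = 15.000000, DF = 0.946769, PV = 14.201541
  t = 3.0000: CF_t = 15.000000, DF = 0.936468, PV = 14.047024
  t = 3.5000: CF_t = 15.000000, DF = 0.926279, PV = 13.894188
  t = 4.0000: CF_t = 15.000000, DF = 0.916201, PV = 13.743015
  t = 4.5000: CF_t = 15.000000, DF = 0.906232, PV = 13.593486
  t = 5.0000: CF_t = 1015.000000, DF = 0.896372, PV = 909.817920
Price P = sum_t PV_t = 1037.682787

Answer: Price = 1037.6828


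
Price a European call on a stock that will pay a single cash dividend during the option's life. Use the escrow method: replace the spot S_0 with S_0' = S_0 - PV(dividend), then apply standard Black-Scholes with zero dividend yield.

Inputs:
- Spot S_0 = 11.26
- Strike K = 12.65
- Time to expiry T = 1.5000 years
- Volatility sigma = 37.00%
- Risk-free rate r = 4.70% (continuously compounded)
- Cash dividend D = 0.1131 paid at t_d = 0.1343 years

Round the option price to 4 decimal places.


Answer: Price = 1.7504

Derivation:
PV(D) = D * exp(-r * t_d) = 0.1131 * 0.99370778 = 0.11238835
S_0' = S_0 - PV(D) = 11.2600 - 0.11238835 = 11.14761165
d1 = (ln(S_0'/K) + (r + sigma^2/2)*T) / (sigma*sqrt(T)) = 0.10315013
d2 = d1 - sigma*sqrt(T) = -0.35000548
exp(-rT) = 0.93192774
N(d1) = 0.54107809; N(d2) = 0.36316729
C = S_0' * N(d1) - K * exp(-rT) * N(d2) = 11.14761165 * 0.54107809 - 12.6500 * 0.93192774 * 0.36316729 = 1.7504


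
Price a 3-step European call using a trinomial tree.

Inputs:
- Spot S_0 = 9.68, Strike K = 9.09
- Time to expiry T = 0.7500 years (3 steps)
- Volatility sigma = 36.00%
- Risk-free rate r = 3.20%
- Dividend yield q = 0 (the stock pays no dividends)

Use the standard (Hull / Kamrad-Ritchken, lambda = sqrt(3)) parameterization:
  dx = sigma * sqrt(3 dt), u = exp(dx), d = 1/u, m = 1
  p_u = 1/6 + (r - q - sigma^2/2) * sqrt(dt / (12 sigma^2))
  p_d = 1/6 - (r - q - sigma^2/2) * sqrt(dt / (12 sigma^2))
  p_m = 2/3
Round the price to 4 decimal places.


dt = T/N = 0.250000; dx = sigma*sqrt(3*dt) = 0.311769
u = exp(dx) = 1.365839; d = 1/u = 0.732151
p_u = 0.153516, p_m = 0.666667, p_d = 0.179817
Discount per step: exp(-r*dt) = 0.992032
Stock lattice S(k, j) with j the centered position index:
  k=0: S(0,+0) = 9.6800
  k=1: S(1,-1) = 7.0872; S(1,+0) = 9.6800; S(1,+1) = 13.2213
  k=2: S(2,-2) = 5.1889; S(2,-1) = 7.0872; S(2,+0) = 9.6800; S(2,+1) = 13.2213; S(2,+2) = 18.0582
  k=3: S(3,-3) = 3.7991; S(3,-2) = 5.1889; S(3,-1) = 7.0872; S(3,+0) = 9.6800; S(3,+1) = 13.2213; S(3,+2) = 18.0582; S(3,+3) = 24.6646
Terminal payoffs V(N, j) = max(S_T - K, 0):
  V(3,-3) = 0.000000; V(3,-2) = 0.000000; V(3,-1) = 0.000000; V(3,+0) = 0.590000; V(3,+1) = 4.131325; V(3,+2) = 8.968206; V(3,+3) = 15.574608
Backward induction: V(k, j) = exp(-r*dt) * [p_u * V(k+1, j+1) + p_m * V(k+1, j) + p_d * V(k+1, j-1)]
  V(2,-2) = exp(-r*dt) * [p_u*0.000000 + p_m*0.000000 + p_d*0.000000] = 0.000000
  V(2,-1) = exp(-r*dt) * [p_u*0.590000 + p_m*0.000000 + p_d*0.000000] = 0.089853
  V(2,+0) = exp(-r*dt) * [p_u*4.131325 + p_m*0.590000 + p_d*0.000000] = 1.019370
  V(2,+1) = exp(-r*dt) * [p_u*8.968206 + p_m*4.131325 + p_d*0.590000] = 4.203310
  V(2,+2) = exp(-r*dt) * [p_u*15.574608 + p_m*8.968206 + p_d*4.131325] = 9.040028
  V(1,-1) = exp(-r*dt) * [p_u*1.019370 + p_m*0.089853 + p_d*0.000000] = 0.214667
  V(1,+0) = exp(-r*dt) * [p_u*4.203310 + p_m*1.019370 + p_d*0.089853] = 1.330327
  V(1,+1) = exp(-r*dt) * [p_u*9.040028 + p_m*4.203310 + p_d*1.019370] = 4.338448
  V(0,+0) = exp(-r*dt) * [p_u*4.338448 + p_m*1.330327 + p_d*0.214667] = 1.578825

Answer: Price = V(0,0) = 1.5788


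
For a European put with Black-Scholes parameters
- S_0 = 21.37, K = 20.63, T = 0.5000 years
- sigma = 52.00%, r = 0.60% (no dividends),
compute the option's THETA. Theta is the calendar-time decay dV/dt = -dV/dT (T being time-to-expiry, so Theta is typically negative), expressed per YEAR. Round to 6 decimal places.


Answer: Theta = -2.941902

Derivation:
d1 = 0.2878515911; d2 = -0.0798439352
phi(d1) = 0.3827520829; exp(-qT) = 1.0000000000; exp(-rT) = 0.9970044955
Theta = -S*exp(-qT)*phi(d1)*sigma/(2*sqrt(T)) + r*K*exp(-rT)*N(-d2) - q*S*exp(-qT)*N(-d1)
N(-d1) = 0.3867301720; N(-d2) = 0.5318193097; sqrt(T) = 0.7071067812
Term 1 = -21.3700 * 1.0000000000 * 0.3827520829 * 0.5200 / (2 * 0.7071067812) = -3.0075332037
Term 2 = 0.0060 * 20.6300 * 0.9970044955 * 0.5318193097 = 0.0656314043
Term 3 = 0 (no dividend yield, q = 0)
Theta = -3.0075332037 + (0.0656314043) + (0.0000000000) = -2.941902


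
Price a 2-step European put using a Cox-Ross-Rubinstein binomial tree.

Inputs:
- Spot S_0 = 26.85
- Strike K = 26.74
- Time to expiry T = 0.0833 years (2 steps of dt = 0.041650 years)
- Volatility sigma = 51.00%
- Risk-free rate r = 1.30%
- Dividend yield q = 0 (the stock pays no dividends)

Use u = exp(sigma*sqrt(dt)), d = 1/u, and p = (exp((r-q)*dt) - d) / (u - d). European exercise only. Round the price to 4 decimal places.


dt = T/N = 0.041650
u = exp(sigma*sqrt(dt)) = 1.109692; d = 1/u = 0.901151
p = (exp((r-q)*dt) - d) / (u - d) = 0.476600
Discount per step: exp(-r*dt) = 0.999459
Stock lattice S(k, i) with i counting down-moves:
  k=0: S(0,0) = 26.8500
  k=1: S(1,0) = 29.7952; S(1,1) = 24.1959
  k=2: S(2,0) = 33.0635; S(2,1) = 26.8500; S(2,2) = 21.8042
Terminal payoffs V(N, i) = max(K - S_T, 0):
  V(2,0) = 0.000000; V(2,1) = 0.000000; V(2,2) = 4.935839
Backward induction: V(k, i) = exp(-r*dt) * [p * V(k+1, i) + (1-p) * V(k+1, i+1)].
  V(1,0) = exp(-r*dt) * [p*0.000000 + (1-p)*0.000000] = 0.000000
  V(1,1) = exp(-r*dt) * [p*0.000000 + (1-p)*4.935839] = 2.582020
  V(0,0) = exp(-r*dt) * [p*0.000000 + (1-p)*2.582020] = 1.350698

Answer: Price = V(0,0) = 1.3507


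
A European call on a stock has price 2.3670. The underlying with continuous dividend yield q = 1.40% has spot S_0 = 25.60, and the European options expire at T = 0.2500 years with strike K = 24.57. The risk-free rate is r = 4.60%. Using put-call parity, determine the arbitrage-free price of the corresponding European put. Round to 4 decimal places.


Answer: Put price = 1.1455

Derivation:
Put-call parity: C - P = S_0 * exp(-qT) - K * exp(-rT).
S_0 * exp(-qT) = 25.6000 * 0.99650612 = 25.51055662
K * exp(-rT) = 24.5700 * 0.98856587 = 24.28906348
P = C - S*exp(-qT) + K*exp(-rT)
P = 2.3670 - 25.51055662 + 24.28906348 = 1.1455


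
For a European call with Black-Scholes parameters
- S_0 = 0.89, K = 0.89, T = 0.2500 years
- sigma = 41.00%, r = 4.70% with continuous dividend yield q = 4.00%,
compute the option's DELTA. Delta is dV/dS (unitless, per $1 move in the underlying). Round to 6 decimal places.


Answer: Delta = 0.538791

Derivation:
d1 = 0.1110365854; d2 = -0.0939634146
phi(d1) = 0.3964905408; exp(-qT) = 0.9900498337; exp(-rT) = 0.9883187617
N(d1) = 0.5442063324
Delta = exp(-qT) * N(d1) = 0.9900498337 * 0.5442063324 = 0.538791


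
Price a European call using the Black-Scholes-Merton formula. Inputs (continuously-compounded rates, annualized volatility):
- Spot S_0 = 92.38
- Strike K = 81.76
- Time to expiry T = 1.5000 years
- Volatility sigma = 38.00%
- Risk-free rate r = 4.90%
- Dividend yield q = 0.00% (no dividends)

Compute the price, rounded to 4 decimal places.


Answer: Price = 25.0143

Derivation:
d1 = (ln(S/K) + (r - q + 0.5*sigma^2) * T) / (sigma * sqrt(T)) = 0.65303048
d2 = d1 - sigma * sqrt(T) = 0.18762743
exp(-rT) = 0.92913615; exp(-qT) = 1.00000000
C = S_0 * exp(-qT) * N(d1) - K * exp(-rT) * N(d2)
N(d1) = 0.74313169; N(d2) = 0.57441564
C = 92.3800 * 1.00000000 * 0.74313169 - 81.7600 * 0.92913615 * 0.57441564 = 25.0143


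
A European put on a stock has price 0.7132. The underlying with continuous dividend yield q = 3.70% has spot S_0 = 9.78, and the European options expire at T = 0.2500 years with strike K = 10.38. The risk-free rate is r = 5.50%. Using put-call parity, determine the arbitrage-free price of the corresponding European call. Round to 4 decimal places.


Put-call parity: C - P = S_0 * exp(-qT) - K * exp(-rT).
S_0 * exp(-qT) = 9.7800 * 0.99079265 = 9.68995211
K * exp(-rT) = 10.3800 * 0.98634410 = 10.23825175
C = P + S*exp(-qT) - K*exp(-rT)
C = 0.7132 + 9.68995211 - 10.23825175 = 0.1649

Answer: Call price = 0.1649


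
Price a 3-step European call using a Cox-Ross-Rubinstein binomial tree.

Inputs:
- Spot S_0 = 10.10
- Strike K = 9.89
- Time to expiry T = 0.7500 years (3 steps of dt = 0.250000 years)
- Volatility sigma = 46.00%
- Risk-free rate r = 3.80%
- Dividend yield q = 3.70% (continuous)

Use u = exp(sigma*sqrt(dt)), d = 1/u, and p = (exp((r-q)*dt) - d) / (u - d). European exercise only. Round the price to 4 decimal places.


Answer: Price = V(0,0) = 1.7676

Derivation:
dt = T/N = 0.250000
u = exp(sigma*sqrt(dt)) = 1.258600; d = 1/u = 0.794534
p = (exp((r-q)*dt) - d) / (u - d) = 0.443291
Discount per step: exp(-r*dt) = 0.990545
Stock lattice S(k, i) with i counting down-moves:
  k=0: S(0,0) = 10.1000
  k=1: S(1,0) = 12.7119; S(1,1) = 8.0248
  k=2: S(2,0) = 15.9991; S(2,1) = 10.1000; S(2,2) = 6.3760
  k=3: S(3,0) = 20.1365; S(3,1) = 12.7119; S(3,2) = 8.0248; S(3,3) = 5.0659
Terminal payoffs V(N, i) = max(S_T - K, 0):
  V(3,0) = 10.246527; V(3,1) = 2.821860; V(3,2) = 0.000000; V(3,3) = 0.000000
Backward induction: V(k, i) = exp(-r*dt) * [p * V(k+1, i) + (1-p) * V(k+1, i+1)].
  V(2,0) = exp(-r*dt) * [p*10.246527 + (1-p)*2.821860] = 6.055348
  V(2,1) = exp(-r*dt) * [p*2.821860 + (1-p)*0.000000] = 1.239078
  V(2,2) = exp(-r*dt) * [p*0.000000 + (1-p)*0.000000] = 0.000000
  V(1,0) = exp(-r*dt) * [p*6.055348 + (1-p)*1.239078] = 3.342184
  V(1,1) = exp(-r*dt) * [p*1.239078 + (1-p)*0.000000] = 0.544079
  V(0,0) = exp(-r*dt) * [p*3.342184 + (1-p)*0.544079] = 1.767581


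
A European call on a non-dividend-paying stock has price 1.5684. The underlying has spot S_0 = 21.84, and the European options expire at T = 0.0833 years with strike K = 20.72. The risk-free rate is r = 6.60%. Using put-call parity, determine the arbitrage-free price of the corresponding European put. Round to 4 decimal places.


Put-call parity: C - P = S_0 * exp(-qT) - K * exp(-rT).
S_0 * exp(-qT) = 21.8400 * 1.00000000 = 21.84000000
K * exp(-rT) = 20.7200 * 0.99451729 = 20.60639815
P = C - S*exp(-qT) + K*exp(-rT)
P = 1.5684 - 21.84000000 + 20.60639815 = 0.3348

Answer: Put price = 0.3348


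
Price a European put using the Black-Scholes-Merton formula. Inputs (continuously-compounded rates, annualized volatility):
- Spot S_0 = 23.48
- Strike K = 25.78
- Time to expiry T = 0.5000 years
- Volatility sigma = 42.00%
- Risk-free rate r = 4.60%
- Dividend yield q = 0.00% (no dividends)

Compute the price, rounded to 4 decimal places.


d1 = (ln(S/K) + (r - q + 0.5*sigma^2) * T) / (sigma * sqrt(T)) = -0.08872507
d2 = d1 - sigma * sqrt(T) = -0.38570992
exp(-rT) = 0.97726248; exp(-qT) = 1.00000000
P = K * exp(-rT) * N(-d2) - S_0 * exp(-qT) * N(-d1)
N(-d1) = 0.53534980; N(-d2) = 0.65014424
P = 25.7800 * 0.97726248 * 0.65014424 - 23.4800 * 1.00000000 * 0.53534980 = 3.8096

Answer: Price = 3.8096


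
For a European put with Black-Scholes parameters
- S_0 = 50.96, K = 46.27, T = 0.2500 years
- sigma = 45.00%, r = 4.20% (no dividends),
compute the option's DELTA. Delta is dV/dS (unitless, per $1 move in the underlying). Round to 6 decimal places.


d1 = 0.5882653704; d2 = 0.3632653704
phi(d1) = 0.3355559380; exp(-qT) = 1.0000000000; exp(-rT) = 0.9895549326
N(-d1) = 0.2781770928
Delta = -exp(-qT) * N(-d1) = -1.0000000000 * 0.2781770928 = -0.278177

Answer: Delta = -0.278177


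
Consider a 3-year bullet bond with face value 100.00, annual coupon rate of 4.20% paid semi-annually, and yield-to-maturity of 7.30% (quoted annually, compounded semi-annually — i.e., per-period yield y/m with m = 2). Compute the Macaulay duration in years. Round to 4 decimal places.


Coupon per period c = face * coupon_rate / m = 2.100000
Periods per year m = 2; per-period yield y/m = 0.036500
Number of cashflows N = 6
Cashflows (t years, CF_t, discount factor 1/(1+y/m)^(m*t), PV):
  t = 0.5000: CF_t = 2.100000, DF = 0.964785, PV = 2.026049
  t = 1.0000: CF_t = 2.100000, DF = 0.930811, PV = 1.954703
  t = 1.5000: CF_t = 2.100000, DF = 0.898033, PV = 1.885868
  t = 2.0000: CF_t = 2.100000, DF = 0.866409, PV = 1.819458
  t = 2.5000: CF_t = 2.100000, DF = 0.835898, PV = 1.755387
  t = 3.0000: CF_t = 102.100000, DF = 0.806462, PV = 82.339818
Price P = sum_t PV_t = 91.781283
Macaulay numerator sum_t t * PV_t:
  t * PV_t at t = 0.5000: 1.013025
  t * PV_t at t = 1.0000: 1.954703
  t * PV_t at t = 1.5000: 2.828803
  t * PV_t at t = 2.0000: 3.638916
  t * PV_t at t = 2.5000: 4.388466
  t * PV_t at t = 3.0000: 247.019454
Macaulay duration D = (sum_t t * PV_t) / P = 260.843367 / 91.781283 = 2.842010

Answer: Macaulay duration = 2.8420 years


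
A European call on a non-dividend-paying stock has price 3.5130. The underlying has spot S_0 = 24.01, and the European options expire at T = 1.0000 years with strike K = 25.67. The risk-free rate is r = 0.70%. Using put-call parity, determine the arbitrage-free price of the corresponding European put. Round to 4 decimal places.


Put-call parity: C - P = S_0 * exp(-qT) - K * exp(-rT).
S_0 * exp(-qT) = 24.0100 * 1.00000000 = 24.01000000
K * exp(-rT) = 25.6700 * 0.99302444 = 25.49093745
P = C - S*exp(-qT) + K*exp(-rT)
P = 3.5130 - 24.01000000 + 25.49093745 = 4.9939

Answer: Put price = 4.9939


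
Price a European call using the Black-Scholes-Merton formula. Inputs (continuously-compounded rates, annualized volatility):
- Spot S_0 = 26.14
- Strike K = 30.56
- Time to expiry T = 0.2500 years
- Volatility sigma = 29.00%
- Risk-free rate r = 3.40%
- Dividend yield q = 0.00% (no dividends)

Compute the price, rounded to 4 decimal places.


d1 = (ln(S/K) + (r - q + 0.5*sigma^2) * T) / (sigma * sqrt(T)) = -0.94629487
d2 = d1 - sigma * sqrt(T) = -1.09129487
exp(-rT) = 0.99153602; exp(-qT) = 1.00000000
C = S_0 * exp(-qT) * N(d1) - K * exp(-rT) * N(d2)
N(d1) = 0.17199910; N(d2) = 0.13757158
C = 26.1400 * 1.00000000 * 0.17199910 - 30.5600 * 0.99153602 * 0.13757158 = 0.3275

Answer: Price = 0.3275


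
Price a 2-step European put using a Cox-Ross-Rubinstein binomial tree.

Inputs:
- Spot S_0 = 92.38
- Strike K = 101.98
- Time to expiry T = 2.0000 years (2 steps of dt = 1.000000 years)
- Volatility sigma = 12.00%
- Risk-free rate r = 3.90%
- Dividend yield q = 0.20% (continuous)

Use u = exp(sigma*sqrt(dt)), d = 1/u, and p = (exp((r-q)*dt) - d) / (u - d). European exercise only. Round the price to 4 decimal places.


dt = T/N = 1.000000
u = exp(sigma*sqrt(dt)) = 1.127497; d = 1/u = 0.886920
p = (exp((r-q)*dt) - d) / (u - d) = 0.626714
Discount per step: exp(-r*dt) = 0.961751
Stock lattice S(k, i) with i counting down-moves:
  k=0: S(0,0) = 92.3800
  k=1: S(1,0) = 104.1582; S(1,1) = 81.9337
  k=2: S(2,0) = 117.4380; S(2,1) = 92.3800; S(2,2) = 72.6687
Terminal payoffs V(N, i) = max(K - S_T, 0):
  V(2,0) = 0.000000; V(2,1) = 9.600000; V(2,2) = 29.311318
Backward induction: V(k, i) = exp(-r*dt) * [p * V(k+1, i) + (1-p) * V(k+1, i+1)].
  V(1,0) = exp(-r*dt) * [p*0.000000 + (1-p)*9.600000] = 3.446478
  V(1,1) = exp(-r*dt) * [p*9.600000 + (1-p)*29.311318] = 16.309331
  V(0,0) = exp(-r*dt) * [p*3.446478 + (1-p)*16.309331] = 7.932522

Answer: Price = V(0,0) = 7.9325


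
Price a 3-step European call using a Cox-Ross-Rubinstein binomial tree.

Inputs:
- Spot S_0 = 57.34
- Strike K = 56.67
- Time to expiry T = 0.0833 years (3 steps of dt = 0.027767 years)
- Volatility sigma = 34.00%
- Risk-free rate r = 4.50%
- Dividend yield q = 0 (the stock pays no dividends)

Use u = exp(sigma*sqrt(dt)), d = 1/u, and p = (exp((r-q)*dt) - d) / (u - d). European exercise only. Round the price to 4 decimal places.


dt = T/N = 0.027767
u = exp(sigma*sqrt(dt)) = 1.058291; d = 1/u = 0.944920
p = (exp((r-q)*dt) - d) / (u - d) = 0.496868
Discount per step: exp(-r*dt) = 0.998751
Stock lattice S(k, i) with i counting down-moves:
  k=0: S(0,0) = 57.3400
  k=1: S(1,0) = 60.6824; S(1,1) = 54.1817
  k=2: S(2,0) = 64.2196; S(2,1) = 57.3400; S(2,2) = 51.1974
  k=3: S(3,0) = 67.9631; S(3,1) = 60.6824; S(3,2) = 54.1817; S(3,3) = 48.3774
Terminal payoffs V(N, i) = max(S_T - K, 0):
  V(3,0) = 11.293069; V(3,1) = 4.012405; V(3,2) = 0.000000; V(3,3) = 0.000000
Backward induction: V(k, i) = exp(-r*dt) * [p * V(k+1, i) + (1-p) * V(k+1, i+1)].
  V(2,0) = exp(-r*dt) * [p*11.293069 + (1-p)*4.012405] = 7.620408
  V(2,1) = exp(-r*dt) * [p*4.012405 + (1-p)*0.000000] = 1.991147
  V(2,2) = exp(-r*dt) * [p*0.000000 + (1-p)*0.000000] = 0.000000
  V(1,0) = exp(-r*dt) * [p*7.620408 + (1-p)*1.991147] = 4.782168
  V(1,1) = exp(-r*dt) * [p*1.991147 + (1-p)*0.000000] = 0.988102
  V(0,0) = exp(-r*dt) * [p*4.782168 + (1-p)*0.988102] = 2.869665

Answer: Price = V(0,0) = 2.8697


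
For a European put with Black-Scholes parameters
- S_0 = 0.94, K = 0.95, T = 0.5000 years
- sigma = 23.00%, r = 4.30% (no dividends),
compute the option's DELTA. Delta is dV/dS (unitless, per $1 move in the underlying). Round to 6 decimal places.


Answer: Delta = -0.440994

Derivation:
d1 = 0.1484487105; d2 = -0.0141858492
phi(d1) = 0.3945706596; exp(-qT) = 1.0000000000; exp(-rT) = 0.9787294775
N(-d1) = 0.4409943302
Delta = -exp(-qT) * N(-d1) = -1.0000000000 * 0.4409943302 = -0.440994


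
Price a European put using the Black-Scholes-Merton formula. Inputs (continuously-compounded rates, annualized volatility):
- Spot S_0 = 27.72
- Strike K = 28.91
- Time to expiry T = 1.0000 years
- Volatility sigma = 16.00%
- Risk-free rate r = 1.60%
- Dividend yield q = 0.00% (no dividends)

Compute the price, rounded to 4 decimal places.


d1 = (ln(S/K) + (r - q + 0.5*sigma^2) * T) / (sigma * sqrt(T)) = -0.08270864
d2 = d1 - sigma * sqrt(T) = -0.24270864
exp(-rT) = 0.98412732; exp(-qT) = 1.00000000
P = K * exp(-rT) * N(-d2) - S_0 * exp(-qT) * N(-d1)
N(-d1) = 0.53295839; N(-d2) = 0.59588444
P = 28.9100 * 0.98412732 * 0.59588444 - 27.7200 * 1.00000000 * 0.53295839 = 2.1800

Answer: Price = 2.1800


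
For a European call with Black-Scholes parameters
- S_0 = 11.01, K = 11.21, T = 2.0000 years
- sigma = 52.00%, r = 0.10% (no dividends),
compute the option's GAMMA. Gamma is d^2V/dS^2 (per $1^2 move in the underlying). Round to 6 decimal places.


d1 = 0.3459352855; d2 = -0.3894557670
phi(d1) = 0.3757714583; exp(-qT) = 1.0000000000; exp(-rT) = 0.9980019987
Gamma = exp(-qT) * phi(d1) / (S * sigma * sqrt(T)) = 1.0000000000 * 0.3757714583 / (11.0100 * 0.5200 * 1.4142135624) = 0.046411

Answer: Gamma = 0.046411


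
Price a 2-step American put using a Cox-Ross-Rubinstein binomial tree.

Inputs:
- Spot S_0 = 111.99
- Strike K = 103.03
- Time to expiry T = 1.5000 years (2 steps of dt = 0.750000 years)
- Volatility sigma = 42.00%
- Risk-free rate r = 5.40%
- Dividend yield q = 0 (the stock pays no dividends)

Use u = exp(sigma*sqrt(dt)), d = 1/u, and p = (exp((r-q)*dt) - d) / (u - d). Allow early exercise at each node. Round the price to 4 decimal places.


Answer: Price = V(0,0) = 12.9254

Derivation:
dt = T/N = 0.750000
u = exp(sigma*sqrt(dt)) = 1.438687; d = 1/u = 0.695078
p = (exp((r-q)*dt) - d) / (u - d) = 0.465639
Discount per step: exp(-r*dt) = 0.960309
Stock lattice S(k, i) with i counting down-moves:
  k=0: S(0,0) = 111.9900
  k=1: S(1,0) = 161.1185; S(1,1) = 77.8418
  k=2: S(2,0) = 231.7991; S(2,1) = 111.9900; S(2,2) = 54.1062
Terminal payoffs V(N, i) = max(K - S_T, 0):
  V(2,0) = 0.000000; V(2,1) = 0.000000; V(2,2) = 48.923829
Backward induction: V(k, i) = exp(-r*dt) * [p * V(k+1, i) + (1-p) * V(k+1, i+1)]; then take max(V_cont, immediate exercise) for American.
  V(1,0) = exp(-r*dt) * [p*0.000000 + (1-p)*0.000000] = 0.000000; exercise = 0.000000; V(1,0) = max -> 0.000000
  V(1,1) = exp(-r*dt) * [p*0.000000 + (1-p)*48.923829] = 25.105355; exercise = 25.188173; V(1,1) = max -> 25.188173
  V(0,0) = exp(-r*dt) * [p*0.000000 + (1-p)*25.188173] = 12.925358; exercise = 0.000000; V(0,0) = max -> 12.925358


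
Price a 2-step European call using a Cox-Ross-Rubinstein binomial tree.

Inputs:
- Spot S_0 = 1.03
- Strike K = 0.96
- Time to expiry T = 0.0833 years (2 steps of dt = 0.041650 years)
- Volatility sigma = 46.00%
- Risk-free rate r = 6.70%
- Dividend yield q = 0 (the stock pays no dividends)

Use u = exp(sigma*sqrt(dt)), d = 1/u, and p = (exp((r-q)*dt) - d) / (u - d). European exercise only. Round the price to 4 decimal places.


Answer: Price = V(0,0) = 0.1027

Derivation:
dt = T/N = 0.041650
u = exp(sigma*sqrt(dt)) = 1.098426; d = 1/u = 0.910394
p = (exp((r-q)*dt) - d) / (u - d) = 0.491409
Discount per step: exp(-r*dt) = 0.997213
Stock lattice S(k, i) with i counting down-moves:
  k=0: S(0,0) = 1.0300
  k=1: S(1,0) = 1.1314; S(1,1) = 0.9377
  k=2: S(2,0) = 1.2427; S(2,1) = 1.0300; S(2,2) = 0.8537
Terminal payoffs V(N, i) = max(S_T - K, 0):
  V(2,0) = 0.282736; V(2,1) = 0.070000; V(2,2) = 0.000000
Backward induction: V(k, i) = exp(-r*dt) * [p * V(k+1, i) + (1-p) * V(k+1, i+1)].
  V(1,0) = exp(-r*dt) * [p*0.282736 + (1-p)*0.070000] = 0.174054
  V(1,1) = exp(-r*dt) * [p*0.070000 + (1-p)*0.000000] = 0.034303
  V(0,0) = exp(-r*dt) * [p*0.174054 + (1-p)*0.034303] = 0.102691


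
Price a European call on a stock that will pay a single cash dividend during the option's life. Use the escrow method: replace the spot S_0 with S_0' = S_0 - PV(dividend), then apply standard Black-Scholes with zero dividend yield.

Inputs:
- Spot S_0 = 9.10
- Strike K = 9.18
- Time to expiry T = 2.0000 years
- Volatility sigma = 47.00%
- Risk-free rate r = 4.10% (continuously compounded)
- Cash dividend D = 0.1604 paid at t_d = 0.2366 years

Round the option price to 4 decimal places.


PV(D) = D * exp(-r * t_d) = 0.1604 * 0.99034630 = 0.15885155
S_0' = S_0 - PV(D) = 9.1000 - 0.15885155 = 8.94114845
d1 = (ln(S_0'/K) + (r + sigma^2/2)*T) / (sigma*sqrt(T)) = 0.41604484
d2 = d1 - sigma*sqrt(T) = -0.24863554
exp(-rT) = 0.92127196
N(d1) = 0.66131140; N(d2) = 0.40182136
C = S_0' * N(d1) - K * exp(-rT) * N(d2) = 8.94114845 * 0.66131140 - 9.1800 * 0.92127196 * 0.40182136 = 2.5146

Answer: Price = 2.5146


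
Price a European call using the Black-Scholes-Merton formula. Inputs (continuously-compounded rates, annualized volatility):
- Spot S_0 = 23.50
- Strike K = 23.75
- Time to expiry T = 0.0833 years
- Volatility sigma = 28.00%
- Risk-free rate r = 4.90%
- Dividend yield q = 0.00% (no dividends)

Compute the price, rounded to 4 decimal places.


d1 = (ln(S/K) + (r - q + 0.5*sigma^2) * T) / (sigma * sqrt(T)) = -0.04003136
d2 = d1 - sigma * sqrt(T) = -0.12084423
exp(-rT) = 0.99592662; exp(-qT) = 1.00000000
C = S_0 * exp(-qT) * N(d1) - K * exp(-rT) * N(d2)
N(d1) = 0.48403406; N(d2) = 0.45190721
C = 23.5000 * 1.00000000 * 0.48403406 - 23.7500 * 0.99592662 * 0.45190721 = 0.6857

Answer: Price = 0.6857


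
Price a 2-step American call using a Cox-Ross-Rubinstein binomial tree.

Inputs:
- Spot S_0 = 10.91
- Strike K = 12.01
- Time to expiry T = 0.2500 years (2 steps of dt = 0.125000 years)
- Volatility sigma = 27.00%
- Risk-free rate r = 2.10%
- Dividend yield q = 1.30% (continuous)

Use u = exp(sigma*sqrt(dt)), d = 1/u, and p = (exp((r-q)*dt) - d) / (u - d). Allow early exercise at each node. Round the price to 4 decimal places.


Answer: Price = V(0,0) = 0.2755

Derivation:
dt = T/N = 0.125000
u = exp(sigma*sqrt(dt)) = 1.100164; d = 1/u = 0.908955
p = (exp((r-q)*dt) - d) / (u - d) = 0.481386
Discount per step: exp(-r*dt) = 0.997378
Stock lattice S(k, i) with i counting down-moves:
  k=0: S(0,0) = 10.9100
  k=1: S(1,0) = 12.0028; S(1,1) = 9.9167
  k=2: S(2,0) = 13.2050; S(2,1) = 10.9100; S(2,2) = 9.0138
Terminal payoffs V(N, i) = max(S_T - K, 0):
  V(2,0) = 1.195041; V(2,1) = 0.000000; V(2,2) = 0.000000
Backward induction: V(k, i) = exp(-r*dt) * [p * V(k+1, i) + (1-p) * V(k+1, i+1)]; then take max(V_cont, immediate exercise) for American.
  V(1,0) = exp(-r*dt) * [p*1.195041 + (1-p)*0.000000] = 0.573767; exercise = 0.000000; V(1,0) = max -> 0.573767
  V(1,1) = exp(-r*dt) * [p*0.000000 + (1-p)*0.000000] = 0.000000; exercise = 0.000000; V(1,1) = max -> 0.000000
  V(0,0) = exp(-r*dt) * [p*0.573767 + (1-p)*0.000000] = 0.275479; exercise = 0.000000; V(0,0) = max -> 0.275479


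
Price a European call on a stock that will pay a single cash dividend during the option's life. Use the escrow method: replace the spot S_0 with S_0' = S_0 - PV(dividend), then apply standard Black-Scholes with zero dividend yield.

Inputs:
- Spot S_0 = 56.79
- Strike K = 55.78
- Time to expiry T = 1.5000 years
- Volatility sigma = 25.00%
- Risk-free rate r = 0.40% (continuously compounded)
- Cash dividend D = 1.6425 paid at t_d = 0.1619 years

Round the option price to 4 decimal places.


PV(D) = D * exp(-r * t_d) = 1.6425 * 0.99935261 = 1.64143666
S_0' = S_0 - PV(D) = 56.7900 - 1.64143666 = 55.14856334
d1 = (ln(S_0'/K) + (r + sigma^2/2)*T) / (sigma*sqrt(T)) = 0.13550680
d2 = d1 - sigma*sqrt(T) = -0.17067942
exp(-rT) = 0.99401796
N(d1) = 0.55389440; N(d2) = 0.43223792
C = S_0' * N(d1) - K * exp(-rT) * N(d2) = 55.14856334 * 0.55389440 - 55.7800 * 0.99401796 * 0.43223792 = 6.5805

Answer: Price = 6.5805


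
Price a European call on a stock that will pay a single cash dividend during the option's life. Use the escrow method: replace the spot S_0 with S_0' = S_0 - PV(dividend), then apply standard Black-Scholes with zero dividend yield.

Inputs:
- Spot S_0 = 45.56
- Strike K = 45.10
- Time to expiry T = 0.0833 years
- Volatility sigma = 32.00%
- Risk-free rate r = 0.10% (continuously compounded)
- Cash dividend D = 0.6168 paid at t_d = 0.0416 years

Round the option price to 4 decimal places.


Answer: Price = 1.5828

Derivation:
PV(D) = D * exp(-r * t_d) = 0.6168 * 0.99995840 = 0.61677434
S_0' = S_0 - PV(D) = 45.5600 - 0.61677434 = 44.94322566
d1 = (ln(S_0'/K) + (r + sigma^2/2)*T) / (sigma*sqrt(T)) = 0.00937719
d2 = d1 - sigma*sqrt(T) = -0.08298037
exp(-rT) = 0.99991670
N(d1) = 0.50374090; N(d2) = 0.46693357
C = S_0' * N(d1) - K * exp(-rT) * N(d2) = 44.94322566 * 0.50374090 - 45.1000 * 0.99991670 * 0.46693357 = 1.5828


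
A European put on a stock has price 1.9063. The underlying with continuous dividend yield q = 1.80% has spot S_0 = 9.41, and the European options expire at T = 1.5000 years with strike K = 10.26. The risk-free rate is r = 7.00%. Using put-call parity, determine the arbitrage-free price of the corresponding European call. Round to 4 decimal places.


Answer: Call price = 1.8283

Derivation:
Put-call parity: C - P = S_0 * exp(-qT) - K * exp(-rT).
S_0 * exp(-qT) = 9.4100 * 0.97336124 = 9.15932928
K * exp(-rT) = 10.2600 * 0.90032452 = 9.23732960
C = P + S*exp(-qT) - K*exp(-rT)
C = 1.9063 + 9.15932928 - 9.23732960 = 1.8283


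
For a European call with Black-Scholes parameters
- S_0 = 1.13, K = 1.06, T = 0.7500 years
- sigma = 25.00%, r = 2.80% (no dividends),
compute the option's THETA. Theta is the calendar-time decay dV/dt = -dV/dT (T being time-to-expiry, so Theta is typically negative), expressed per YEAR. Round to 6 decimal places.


Answer: Theta = -0.075187

Derivation:
d1 = 0.5006145276; d2 = 0.2841081766
phi(d1) = 0.3519571000; exp(-qT) = 1.0000000000; exp(-rT) = 0.9792189646
Theta = -S*exp(-qT)*phi(d1)*sigma/(2*sqrt(T)) - r*K*exp(-rT)*N(d2) + q*S*exp(-qT)*N(d1)
N(d1) = 0.6916787819; N(d2) = 0.6118362595; sqrt(T) = 0.8660254038
Term 1 = -1.1300 * 1.0000000000 * 0.3519571000 * 0.2500 / (2 * 0.8660254038) = -0.0574047137
Term 2 = -0.0280 * 1.0600 * 0.9792189646 * 0.6118362595 = -0.0177819311
Term 3 = 0 (no dividend yield, q = 0)
Theta = -0.0574047137 + (-0.0177819311) + (0.0000000000) = -0.075187


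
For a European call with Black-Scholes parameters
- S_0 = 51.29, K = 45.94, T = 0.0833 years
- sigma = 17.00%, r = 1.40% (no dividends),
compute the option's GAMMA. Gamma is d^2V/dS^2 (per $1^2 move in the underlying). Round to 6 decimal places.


d1 = 2.2934798306; d2 = 2.2444148736
phi(d1) = 0.0287544311; exp(-qT) = 1.0000000000; exp(-rT) = 0.9988344797
Gamma = exp(-qT) * phi(d1) / (S * sigma * sqrt(T)) = 1.0000000000 * 0.0287544311 / (51.2900 * 0.1700 * 0.2886173938) = 0.011426

Answer: Gamma = 0.011426


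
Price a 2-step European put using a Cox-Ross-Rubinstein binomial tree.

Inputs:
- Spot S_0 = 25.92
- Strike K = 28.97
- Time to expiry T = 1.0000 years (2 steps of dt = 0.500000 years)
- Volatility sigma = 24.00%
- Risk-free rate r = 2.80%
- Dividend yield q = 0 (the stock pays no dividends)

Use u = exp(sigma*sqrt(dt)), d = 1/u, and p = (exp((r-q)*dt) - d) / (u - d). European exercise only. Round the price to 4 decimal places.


dt = T/N = 0.500000
u = exp(sigma*sqrt(dt)) = 1.184956; d = 1/u = 0.843913
p = (exp((r-q)*dt) - d) / (u - d) = 0.499014
Discount per step: exp(-r*dt) = 0.986098
Stock lattice S(k, i) with i counting down-moves:
  k=0: S(0,0) = 25.9200
  k=1: S(1,0) = 30.7141; S(1,1) = 21.8742
  k=2: S(2,0) = 36.3948; S(2,1) = 25.9200; S(2,2) = 18.4600
Terminal payoffs V(N, i) = max(K - S_T, 0):
  V(2,0) = 0.000000; V(2,1) = 3.050000; V(2,2) = 10.510048
Backward induction: V(k, i) = exp(-r*dt) * [p * V(k+1, i) + (1-p) * V(k+1, i+1)].
  V(1,0) = exp(-r*dt) * [p*0.000000 + (1-p)*3.050000] = 1.506763
  V(1,1) = exp(-r*dt) * [p*3.050000 + (1-p)*10.510048] = 6.693016
  V(0,0) = exp(-r*dt) * [p*1.506763 + (1-p)*6.693016] = 4.047931

Answer: Price = V(0,0) = 4.0479


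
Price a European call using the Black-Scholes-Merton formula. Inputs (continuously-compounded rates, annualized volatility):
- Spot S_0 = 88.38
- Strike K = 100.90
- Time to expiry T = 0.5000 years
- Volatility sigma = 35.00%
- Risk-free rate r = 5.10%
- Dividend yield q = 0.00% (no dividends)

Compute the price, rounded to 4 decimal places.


d1 = (ln(S/K) + (r - q + 0.5*sigma^2) * T) / (sigma * sqrt(T)) = -0.30853787
d2 = d1 - sigma * sqrt(T) = -0.55602525
exp(-rT) = 0.97482238; exp(-qT) = 1.00000000
C = S_0 * exp(-qT) * N(d1) - K * exp(-rT) * N(d2)
N(d1) = 0.37883654; N(d2) = 0.28909680
C = 88.3800 * 1.00000000 * 0.37883654 - 100.9000 * 0.97482238 * 0.28909680 = 5.0461

Answer: Price = 5.0461


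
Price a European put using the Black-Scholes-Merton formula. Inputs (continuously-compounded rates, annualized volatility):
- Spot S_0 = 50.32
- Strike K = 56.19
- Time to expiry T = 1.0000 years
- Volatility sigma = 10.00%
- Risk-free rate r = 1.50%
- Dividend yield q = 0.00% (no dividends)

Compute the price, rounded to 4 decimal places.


Answer: Price = 5.5132

Derivation:
d1 = (ln(S/K) + (r - q + 0.5*sigma^2) * T) / (sigma * sqrt(T)) = -0.90336193
d2 = d1 - sigma * sqrt(T) = -1.00336193
exp(-rT) = 0.98511194; exp(-qT) = 1.00000000
P = K * exp(-rT) * N(-d2) - S_0 * exp(-qT) * N(-d1)
N(-d1) = 0.81683308; N(-d2) = 0.84215687
P = 56.1900 * 0.98511194 * 0.84215687 - 50.3200 * 1.00000000 * 0.81683308 = 5.5132
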